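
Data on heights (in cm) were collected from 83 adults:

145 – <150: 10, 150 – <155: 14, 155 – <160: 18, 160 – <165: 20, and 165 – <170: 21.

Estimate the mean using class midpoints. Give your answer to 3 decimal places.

Midpoints: 147.5, 152.5, 157.5, 162.5, 167.5
Σfm = 10×147.5 + 14×152.5 + 18×157.5 + 20×162.5 + 21×167.5 = 13212.5
n = Σf = 83
Mean = 13212.5 / 83 = 159.1867

159.187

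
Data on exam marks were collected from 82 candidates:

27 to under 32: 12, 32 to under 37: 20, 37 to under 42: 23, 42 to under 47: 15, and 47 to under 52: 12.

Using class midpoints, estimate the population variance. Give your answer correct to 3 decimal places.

39.846

Midpoints: 29.5, 34.5, 39.5, 44.5, 49.5
n = 82, Σfm = 3214, mean = 39.1951
Σfm² = 129240.5
Σf(m − x̄)² = Σfm² − (Σfm)²/n = 129240.5 − 3214²/82 = 3267.3780
Population variance = 3267.3780 / 82 = 39.8461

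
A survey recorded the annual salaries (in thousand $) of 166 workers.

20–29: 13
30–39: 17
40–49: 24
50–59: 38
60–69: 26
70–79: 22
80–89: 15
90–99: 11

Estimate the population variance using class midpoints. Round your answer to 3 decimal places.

Midpoints: 24.5, 34.5, 44.5, 54.5, 64.5, 74.5, 84.5, 94.5
n = 166, Σfm = 9667, mean = 58.2349
Σfm² = 624041.5
Σf(m − x̄)² = Σfm² − (Σfm)²/n = 624041.5 − 9667²/166 = 61084.3373
Population variance = 61084.3373 / 166 = 367.9779

367.978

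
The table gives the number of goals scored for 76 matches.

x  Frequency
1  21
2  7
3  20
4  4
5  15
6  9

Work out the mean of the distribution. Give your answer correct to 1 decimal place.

3.2

Values: 1, 2, 3, 4, 5, 6
Σfx = 21×1 + 7×2 + 20×3 + 4×4 + 15×5 + 9×6 = 240
n = Σf = 76
Mean = 240 / 76 = 3.1579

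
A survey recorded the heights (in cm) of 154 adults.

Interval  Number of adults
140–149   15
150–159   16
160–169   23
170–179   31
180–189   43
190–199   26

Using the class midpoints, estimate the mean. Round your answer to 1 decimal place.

174.2

Midpoints: 144.5, 154.5, 164.5, 174.5, 184.5, 194.5
Σfm = 15×144.5 + 16×154.5 + 23×164.5 + 31×174.5 + 43×184.5 + 26×194.5 = 26823
n = Σf = 154
Mean = 26823 / 154 = 174.1753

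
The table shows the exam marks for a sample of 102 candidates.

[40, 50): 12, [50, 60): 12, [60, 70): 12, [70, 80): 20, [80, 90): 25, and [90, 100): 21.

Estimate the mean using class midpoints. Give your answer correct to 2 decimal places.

Midpoints: 45, 55, 65, 75, 85, 95
Σfm = 12×45 + 12×55 + 12×65 + 20×75 + 25×85 + 21×95 = 7600
n = Σf = 102
Mean = 7600 / 102 = 74.5098

74.51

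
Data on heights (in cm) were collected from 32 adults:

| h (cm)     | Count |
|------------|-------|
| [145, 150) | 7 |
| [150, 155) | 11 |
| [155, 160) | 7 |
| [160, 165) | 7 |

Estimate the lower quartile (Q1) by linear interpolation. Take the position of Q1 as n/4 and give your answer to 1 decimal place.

150.5

Cumulative frequencies: 7, 18, 25, 32
n = 32; position = n/4 = 8.
This falls in the class [150, 155): L = 150, F = 7, f = 11, h = 5.
Lower quartile ≈ 150 + ((8 − 7) / 11) × 5 = 150.4545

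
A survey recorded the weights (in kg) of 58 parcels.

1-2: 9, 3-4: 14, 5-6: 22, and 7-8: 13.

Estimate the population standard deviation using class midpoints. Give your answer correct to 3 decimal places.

1.979

Midpoints: 1.5, 3.5, 5.5, 7.5
n = 58, Σfm = 281, mean = 4.8448
Σfm² = 1588.5
Σf(m − x̄)² = Σfm² − (Σfm)²/n = 1588.5 − 281²/58 = 227.1034
Population variance = 227.1034 / 58 = 3.9156
Standard deviation = √3.9156 = 1.9788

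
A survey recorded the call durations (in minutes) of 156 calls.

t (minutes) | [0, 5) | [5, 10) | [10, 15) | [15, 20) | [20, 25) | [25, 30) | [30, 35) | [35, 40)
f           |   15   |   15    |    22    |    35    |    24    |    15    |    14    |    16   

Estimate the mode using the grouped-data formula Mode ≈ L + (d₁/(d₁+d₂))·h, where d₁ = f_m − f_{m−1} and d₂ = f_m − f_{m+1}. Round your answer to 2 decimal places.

Modal class: [15, 20) (highest frequency 35).
d₁ = 35 − 22 = 13, d₂ = 35 − 24 = 11
Mode ≈ 15 + (13/(13+11)) × 5 = 15 + 2.7083 = 17.7083

17.71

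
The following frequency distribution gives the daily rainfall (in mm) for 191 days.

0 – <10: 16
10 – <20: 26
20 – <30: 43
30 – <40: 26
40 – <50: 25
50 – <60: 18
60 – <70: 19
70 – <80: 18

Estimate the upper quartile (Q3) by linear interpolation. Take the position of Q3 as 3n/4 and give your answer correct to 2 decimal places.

Cumulative frequencies: 16, 42, 85, 111, 136, 154, 173, 191
n = 191; position = 3n/4 = 143.25.
This falls in the class 50 – <60: L = 50, F = 136, f = 18, h = 10.
Upper quartile ≈ 50 + ((143.25 − 136) / 18) × 10 = 54.0278

54.03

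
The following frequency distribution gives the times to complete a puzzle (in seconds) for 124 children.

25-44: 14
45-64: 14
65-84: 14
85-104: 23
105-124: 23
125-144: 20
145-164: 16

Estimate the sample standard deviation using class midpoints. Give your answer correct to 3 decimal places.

Midpoints: 34.5, 54.5, 74.5, 94.5, 114.5, 134.5, 154.5
n = 124, Σfm = 12258, mean = 98.8548
Σfm² = 1386611
Σf(m − x̄)² = Σfm² − (Σfm)²/n = 1386611 − 12258²/124 = 174848.3871
Sample variance = 174848.3871 / 123 = 1421.5316
Standard deviation = √1421.5316 = 37.7032

37.703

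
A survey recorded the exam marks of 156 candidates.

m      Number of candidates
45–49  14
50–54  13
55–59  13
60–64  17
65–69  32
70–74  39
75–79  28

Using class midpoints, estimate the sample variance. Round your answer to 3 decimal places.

88.572

Midpoints: 47, 52, 57, 62, 67, 72, 77
n = 156, Σfm = 10237, mean = 65.6218
Σfm² = 685499
Σf(m − x̄)² = Σfm² − (Σfm)²/n = 685499 − 10237²/156 = 13728.6859
Sample variance = 13728.6859 / 155 = 88.5722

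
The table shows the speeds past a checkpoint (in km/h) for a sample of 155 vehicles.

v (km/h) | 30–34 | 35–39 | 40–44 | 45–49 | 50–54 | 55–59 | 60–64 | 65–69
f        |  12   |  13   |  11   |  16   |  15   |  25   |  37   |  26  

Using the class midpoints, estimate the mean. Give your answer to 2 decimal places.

Midpoints: 32, 37, 42, 47, 52, 57, 62, 67
Σfm = 12×32 + 13×37 + 11×42 + 16×47 + 15×52 + 25×57 + 37×62 + 26×67 = 8320
n = Σf = 155
Mean = 8320 / 155 = 53.6774

53.68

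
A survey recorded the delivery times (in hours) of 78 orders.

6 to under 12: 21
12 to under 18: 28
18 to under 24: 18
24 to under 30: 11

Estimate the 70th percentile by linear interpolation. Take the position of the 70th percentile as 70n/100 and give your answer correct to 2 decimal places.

Cumulative frequencies: 21, 49, 67, 78
n = 78; position = 70n/100 = 54.6.
This falls in the class 18 to under 24: L = 18, F = 49, f = 18, h = 6.
70th percentile ≈ 18 + ((54.6 − 49) / 18) × 6 = 19.8667

19.87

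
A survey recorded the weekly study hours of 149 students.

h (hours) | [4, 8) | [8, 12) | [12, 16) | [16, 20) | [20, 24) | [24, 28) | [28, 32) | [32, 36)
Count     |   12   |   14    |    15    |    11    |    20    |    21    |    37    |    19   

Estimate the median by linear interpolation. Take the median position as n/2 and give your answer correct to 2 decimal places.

Cumulative frequencies: 12, 26, 41, 52, 72, 93, 130, 149
n = 149; position = n/2 = 74.5.
This falls in the class [24, 28): L = 24, F = 72, f = 21, h = 4.
Median ≈ 24 + ((74.5 − 72) / 21) × 4 = 24.4762

24.48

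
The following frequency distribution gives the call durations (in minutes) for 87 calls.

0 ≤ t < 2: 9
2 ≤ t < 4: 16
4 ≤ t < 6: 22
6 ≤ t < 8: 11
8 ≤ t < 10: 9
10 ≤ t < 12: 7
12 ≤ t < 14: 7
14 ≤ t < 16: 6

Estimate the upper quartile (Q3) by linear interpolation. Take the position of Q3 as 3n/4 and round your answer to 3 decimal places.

9.611

Cumulative frequencies: 9, 25, 47, 58, 67, 74, 81, 87
n = 87; position = 3n/4 = 65.25.
This falls in the class 8 ≤ t < 10: L = 8, F = 58, f = 9, h = 2.
Upper quartile ≈ 8 + ((65.25 − 58) / 9) × 2 = 9.6111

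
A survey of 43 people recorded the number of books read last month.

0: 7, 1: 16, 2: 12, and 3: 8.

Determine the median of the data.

1

Cumulative frequencies: 7, 23, 35, 43
n = 43, so the median is the value in position (n+1)/2 = 22.
Position 22 falls at value 1.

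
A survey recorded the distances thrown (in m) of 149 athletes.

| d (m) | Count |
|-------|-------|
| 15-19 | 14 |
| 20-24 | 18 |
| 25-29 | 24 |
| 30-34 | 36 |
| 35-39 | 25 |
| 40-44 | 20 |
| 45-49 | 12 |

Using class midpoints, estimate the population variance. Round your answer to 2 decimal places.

Midpoints: 17, 22, 27, 32, 37, 42, 47
n = 149, Σfm = 4763, mean = 31.9664
Σfm² = 163131
Σf(m − x̄)² = Σfm² − (Σfm)²/n = 163131 − 4763²/149 = 10874.8322
Population variance = 10874.8322 / 149 = 72.9855

72.99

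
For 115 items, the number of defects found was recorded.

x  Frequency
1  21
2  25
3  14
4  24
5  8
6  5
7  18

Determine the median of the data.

Cumulative frequencies: 21, 46, 60, 84, 92, 97, 115
n = 115, so the median is the value in position (n+1)/2 = 58.
Position 58 falls at value 3.

3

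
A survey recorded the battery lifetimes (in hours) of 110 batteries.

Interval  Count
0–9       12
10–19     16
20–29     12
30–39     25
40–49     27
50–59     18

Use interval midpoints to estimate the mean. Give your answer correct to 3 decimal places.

32.955

Midpoints: 4.5, 14.5, 24.5, 34.5, 44.5, 54.5
Σfm = 12×4.5 + 16×14.5 + 12×24.5 + 25×34.5 + 27×44.5 + 18×54.5 = 3625
n = Σf = 110
Mean = 3625 / 110 = 32.9545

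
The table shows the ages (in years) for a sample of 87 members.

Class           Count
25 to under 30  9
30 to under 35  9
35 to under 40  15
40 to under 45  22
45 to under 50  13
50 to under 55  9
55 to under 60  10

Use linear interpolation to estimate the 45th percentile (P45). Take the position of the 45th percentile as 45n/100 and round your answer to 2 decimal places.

41.40

Cumulative frequencies: 9, 18, 33, 55, 68, 77, 87
n = 87; position = 45n/100 = 39.15.
This falls in the class 40 to under 45: L = 40, F = 33, f = 22, h = 5.
45th percentile ≈ 40 + ((39.15 − 33) / 22) × 5 = 41.3977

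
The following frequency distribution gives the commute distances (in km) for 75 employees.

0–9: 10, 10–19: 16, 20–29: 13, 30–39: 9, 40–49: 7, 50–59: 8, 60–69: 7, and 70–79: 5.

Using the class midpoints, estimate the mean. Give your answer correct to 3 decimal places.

33.033

Midpoints: 4.5, 14.5, 24.5, 34.5, 44.5, 54.5, 64.5, 74.5
Σfm = 10×4.5 + 16×14.5 + 13×24.5 + 9×34.5 + 7×44.5 + 8×54.5 + 7×64.5 + 5×74.5 = 2477.5
n = Σf = 75
Mean = 2477.5 / 75 = 33.0333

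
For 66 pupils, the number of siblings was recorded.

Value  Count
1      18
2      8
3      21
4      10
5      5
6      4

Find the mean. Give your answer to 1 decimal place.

Values: 1, 2, 3, 4, 5, 6
Σfx = 18×1 + 8×2 + 21×3 + 10×4 + 5×5 + 4×6 = 186
n = Σf = 66
Mean = 186 / 66 = 2.8182

2.8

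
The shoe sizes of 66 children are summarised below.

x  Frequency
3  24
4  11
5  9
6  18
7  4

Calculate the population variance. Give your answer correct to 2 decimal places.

Values: 3, 4, 5, 6, 7
n = 66, Σfx = 297, mean = 4.5000
Σfx² = 1461
Σf(x − x̄)² = Σfx² − (Σfx)²/n = 1461 − 297²/66 = 124.5000
Population variance = 124.5000 / 66 = 1.8864

1.89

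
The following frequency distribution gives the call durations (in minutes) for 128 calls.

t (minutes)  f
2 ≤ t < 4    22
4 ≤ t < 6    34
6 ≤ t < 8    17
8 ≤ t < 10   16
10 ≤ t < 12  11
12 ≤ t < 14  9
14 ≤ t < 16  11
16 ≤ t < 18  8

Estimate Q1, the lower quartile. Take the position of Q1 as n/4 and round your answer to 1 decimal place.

4.6

Cumulative frequencies: 22, 56, 73, 89, 100, 109, 120, 128
n = 128; position = n/4 = 32.
This falls in the class 4 ≤ t < 6: L = 4, F = 22, f = 34, h = 2.
Lower quartile ≈ 4 + ((32 − 22) / 34) × 2 = 4.5882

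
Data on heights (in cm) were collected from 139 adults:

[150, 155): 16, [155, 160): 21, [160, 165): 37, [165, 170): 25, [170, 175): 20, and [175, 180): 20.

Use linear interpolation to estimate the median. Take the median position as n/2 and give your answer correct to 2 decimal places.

Cumulative frequencies: 16, 37, 74, 99, 119, 139
n = 139; position = n/2 = 69.5.
This falls in the class [160, 165): L = 160, F = 37, f = 37, h = 5.
Median ≈ 160 + ((69.5 − 37) / 37) × 5 = 164.3919

164.39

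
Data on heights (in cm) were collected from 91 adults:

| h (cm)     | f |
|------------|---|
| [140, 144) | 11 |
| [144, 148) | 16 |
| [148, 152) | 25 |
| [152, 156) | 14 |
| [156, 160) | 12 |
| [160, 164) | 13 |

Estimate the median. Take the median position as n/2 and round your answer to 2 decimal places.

Cumulative frequencies: 11, 27, 52, 66, 78, 91
n = 91; position = n/2 = 45.5.
This falls in the class [148, 152): L = 148, F = 27, f = 25, h = 4.
Median ≈ 148 + ((45.5 − 27) / 25) × 4 = 150.9600

150.96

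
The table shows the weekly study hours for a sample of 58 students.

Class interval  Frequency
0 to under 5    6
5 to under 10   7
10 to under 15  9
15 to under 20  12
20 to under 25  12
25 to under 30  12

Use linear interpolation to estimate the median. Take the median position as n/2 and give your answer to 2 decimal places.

Cumulative frequencies: 6, 13, 22, 34, 46, 58
n = 58; position = n/2 = 29.
This falls in the class 15 to under 20: L = 15, F = 22, f = 12, h = 5.
Median ≈ 15 + ((29 − 22) / 12) × 5 = 17.9167

17.92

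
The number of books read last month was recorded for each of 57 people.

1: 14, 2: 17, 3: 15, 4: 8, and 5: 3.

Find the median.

2

Cumulative frequencies: 14, 31, 46, 54, 57
n = 57, so the median is the value in position (n+1)/2 = 29.
Position 29 falls at value 2.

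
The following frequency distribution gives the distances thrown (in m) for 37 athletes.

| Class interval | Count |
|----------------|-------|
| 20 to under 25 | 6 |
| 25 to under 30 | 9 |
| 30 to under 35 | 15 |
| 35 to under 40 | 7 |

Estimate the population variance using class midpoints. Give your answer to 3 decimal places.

Midpoints: 22.5, 27.5, 32.5, 37.5
n = 37, Σfm = 1132.5, mean = 30.6081
Σfm² = 35531.25
Σf(m − x̄)² = Σfm² − (Σfm)²/n = 35531.25 − 1132.5²/37 = 867.5676
Population variance = 867.5676 / 37 = 23.4478

23.448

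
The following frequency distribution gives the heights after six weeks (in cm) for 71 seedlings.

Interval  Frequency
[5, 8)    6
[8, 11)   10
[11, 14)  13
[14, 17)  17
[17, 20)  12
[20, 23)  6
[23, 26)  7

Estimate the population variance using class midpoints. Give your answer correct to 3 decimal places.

Midpoints: 6.5, 9.5, 12.5, 15.5, 18.5, 21.5, 24.5
n = 71, Σfm = 1082.5, mean = 15.2465
Σfm² = 18353.75
Σf(m − x̄)² = Σfm² − (Σfm)²/n = 18353.75 − 1082.5²/71 = 1849.4366
Population variance = 1849.4366 / 71 = 26.0484

26.048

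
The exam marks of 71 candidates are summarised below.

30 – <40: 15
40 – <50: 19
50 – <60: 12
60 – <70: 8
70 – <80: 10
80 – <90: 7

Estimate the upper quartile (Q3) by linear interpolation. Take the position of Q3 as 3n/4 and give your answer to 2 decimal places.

69.06

Cumulative frequencies: 15, 34, 46, 54, 64, 71
n = 71; position = 3n/4 = 53.25.
This falls in the class 60 – <70: L = 60, F = 46, f = 8, h = 10.
Upper quartile ≈ 60 + ((53.25 − 46) / 8) × 10 = 69.0625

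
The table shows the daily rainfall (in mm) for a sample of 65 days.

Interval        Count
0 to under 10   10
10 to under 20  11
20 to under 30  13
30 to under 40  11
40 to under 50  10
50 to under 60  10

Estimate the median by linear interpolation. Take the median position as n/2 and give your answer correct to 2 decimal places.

28.85

Cumulative frequencies: 10, 21, 34, 45, 55, 65
n = 65; position = n/2 = 32.5.
This falls in the class 20 to under 30: L = 20, F = 21, f = 13, h = 10.
Median ≈ 20 + ((32.5 − 21) / 13) × 10 = 28.8462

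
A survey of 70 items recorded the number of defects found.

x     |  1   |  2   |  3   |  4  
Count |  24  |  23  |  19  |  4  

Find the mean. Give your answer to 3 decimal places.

2.043

Values: 1, 2, 3, 4
Σfx = 24×1 + 23×2 + 19×3 + 4×4 = 143
n = Σf = 70
Mean = 143 / 70 = 2.0429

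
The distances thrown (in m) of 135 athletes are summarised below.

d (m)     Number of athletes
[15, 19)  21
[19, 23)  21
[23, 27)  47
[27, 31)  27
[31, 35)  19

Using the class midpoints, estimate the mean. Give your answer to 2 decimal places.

25.06

Midpoints: 17, 21, 25, 29, 33
Σfm = 21×17 + 21×21 + 47×25 + 27×29 + 19×33 = 3383
n = Σf = 135
Mean = 3383 / 135 = 25.0593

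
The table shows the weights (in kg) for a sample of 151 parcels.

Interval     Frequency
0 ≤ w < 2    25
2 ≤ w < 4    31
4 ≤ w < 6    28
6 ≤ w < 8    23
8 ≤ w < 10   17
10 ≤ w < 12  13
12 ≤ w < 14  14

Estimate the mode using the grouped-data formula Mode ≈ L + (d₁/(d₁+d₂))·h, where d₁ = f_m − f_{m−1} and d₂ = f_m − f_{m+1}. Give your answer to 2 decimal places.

Modal class: 2 ≤ w < 4 (highest frequency 31).
d₁ = 31 − 25 = 6, d₂ = 31 − 28 = 3
Mode ≈ 2 + (6/(6+3)) × 2 = 2 + 1.3333 = 3.3333

3.33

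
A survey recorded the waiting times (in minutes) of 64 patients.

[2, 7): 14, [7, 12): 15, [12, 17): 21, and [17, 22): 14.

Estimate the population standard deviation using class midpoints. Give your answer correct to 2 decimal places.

Midpoints: 4.5, 9.5, 14.5, 19.5
n = 64, Σfm = 783, mean = 12.2344
Σfm² = 11376
Σf(m − x̄)² = Σfm² − (Σfm)²/n = 11376 − 783²/64 = 1796.4844
Population variance = 1796.4844 / 64 = 28.0701
Standard deviation = √28.0701 = 5.2981

5.30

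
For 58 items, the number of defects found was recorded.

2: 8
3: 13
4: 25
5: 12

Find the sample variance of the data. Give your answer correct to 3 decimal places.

0.913

Values: 2, 3, 4, 5
n = 58, Σfx = 215, mean = 3.7069
Σfx² = 849
Σf(x − x̄)² = Σfx² − (Σfx)²/n = 849 − 215²/58 = 52.0172
Sample variance = 52.0172 / 57 = 0.9126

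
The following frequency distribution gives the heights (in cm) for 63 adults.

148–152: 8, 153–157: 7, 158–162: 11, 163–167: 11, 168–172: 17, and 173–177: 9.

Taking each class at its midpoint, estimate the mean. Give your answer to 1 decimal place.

Midpoints: 150, 155, 160, 165, 170, 175
Σfm = 8×150 + 7×155 + 11×160 + 11×165 + 17×170 + 9×175 = 10325
n = Σf = 63
Mean = 10325 / 63 = 163.8889

163.9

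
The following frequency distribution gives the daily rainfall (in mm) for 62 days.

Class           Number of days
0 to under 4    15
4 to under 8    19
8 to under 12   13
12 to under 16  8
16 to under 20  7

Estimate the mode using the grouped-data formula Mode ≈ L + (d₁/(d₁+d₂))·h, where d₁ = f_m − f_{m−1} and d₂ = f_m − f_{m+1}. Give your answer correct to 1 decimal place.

Modal class: 4 to under 8 (highest frequency 19).
d₁ = 19 − 15 = 4, d₂ = 19 − 13 = 6
Mode ≈ 4 + (4/(4+6)) × 4 = 4 + 1.6000 = 5.6000

5.6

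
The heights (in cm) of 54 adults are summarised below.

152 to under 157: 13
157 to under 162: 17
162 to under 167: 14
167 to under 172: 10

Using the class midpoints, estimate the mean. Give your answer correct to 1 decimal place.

161.4

Midpoints: 154.5, 159.5, 164.5, 169.5
Σfm = 13×154.5 + 17×159.5 + 14×164.5 + 10×169.5 = 8718
n = Σf = 54
Mean = 8718 / 54 = 161.4444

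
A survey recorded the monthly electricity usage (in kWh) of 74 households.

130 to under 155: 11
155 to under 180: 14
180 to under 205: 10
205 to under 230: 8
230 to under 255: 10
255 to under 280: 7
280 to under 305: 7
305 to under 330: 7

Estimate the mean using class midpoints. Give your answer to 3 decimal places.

Midpoints: 142.5, 167.5, 192.5, 217.5, 242.5, 267.5, 292.5, 317.5
Σfm = 11×142.5 + 14×167.5 + 10×192.5 + 8×217.5 + 10×242.5 + 7×267.5 + 7×292.5 + 7×317.5 = 16145
n = Σf = 74
Mean = 16145 / 74 = 218.1757

218.176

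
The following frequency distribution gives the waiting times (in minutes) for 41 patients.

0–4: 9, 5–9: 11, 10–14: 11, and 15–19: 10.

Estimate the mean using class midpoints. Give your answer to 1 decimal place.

Midpoints: 2, 7, 12, 17
Σfm = 9×2 + 11×7 + 11×12 + 10×17 = 397
n = Σf = 41
Mean = 397 / 41 = 9.6829

9.7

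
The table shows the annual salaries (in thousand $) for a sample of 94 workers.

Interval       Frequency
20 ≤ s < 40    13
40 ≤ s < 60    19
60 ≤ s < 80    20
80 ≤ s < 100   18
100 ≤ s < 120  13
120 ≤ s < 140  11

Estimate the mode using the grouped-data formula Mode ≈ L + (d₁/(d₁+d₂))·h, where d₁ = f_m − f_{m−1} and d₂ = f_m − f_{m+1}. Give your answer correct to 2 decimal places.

Modal class: 60 ≤ s < 80 (highest frequency 20).
d₁ = 20 − 19 = 1, d₂ = 20 − 18 = 2
Mode ≈ 60 + (1/(1+2)) × 20 = 60 + 6.6667 = 66.6667

66.67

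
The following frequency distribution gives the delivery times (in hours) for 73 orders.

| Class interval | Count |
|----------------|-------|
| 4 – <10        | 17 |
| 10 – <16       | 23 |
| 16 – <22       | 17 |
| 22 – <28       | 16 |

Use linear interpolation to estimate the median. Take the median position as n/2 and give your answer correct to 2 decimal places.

Cumulative frequencies: 17, 40, 57, 73
n = 73; position = n/2 = 36.5.
This falls in the class 10 – <16: L = 10, F = 17, f = 23, h = 6.
Median ≈ 10 + ((36.5 − 17) / 23) × 6 = 15.0870

15.09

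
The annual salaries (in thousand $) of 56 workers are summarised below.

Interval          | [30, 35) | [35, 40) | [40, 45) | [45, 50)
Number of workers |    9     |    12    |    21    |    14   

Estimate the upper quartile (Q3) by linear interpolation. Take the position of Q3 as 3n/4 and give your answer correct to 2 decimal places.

45.00

Cumulative frequencies: 9, 21, 42, 56
n = 56; position = 3n/4 = 42.
This falls in the class [40, 45): L = 40, F = 21, f = 21, h = 5.
Upper quartile ≈ 40 + ((42 − 21) / 21) × 5 = 45.0000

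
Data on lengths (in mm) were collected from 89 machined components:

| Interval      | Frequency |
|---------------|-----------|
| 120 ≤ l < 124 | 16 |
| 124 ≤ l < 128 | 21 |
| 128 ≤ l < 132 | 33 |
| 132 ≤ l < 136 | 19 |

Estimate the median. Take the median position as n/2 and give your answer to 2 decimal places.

Cumulative frequencies: 16, 37, 70, 89
n = 89; position = n/2 = 44.5.
This falls in the class 128 ≤ l < 132: L = 128, F = 37, f = 33, h = 4.
Median ≈ 128 + ((44.5 − 37) / 33) × 4 = 128.9091

128.91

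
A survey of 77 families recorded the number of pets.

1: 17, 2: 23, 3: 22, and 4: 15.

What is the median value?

2

Cumulative frequencies: 17, 40, 62, 77
n = 77, so the median is the value in position (n+1)/2 = 39.
Position 39 falls at value 2.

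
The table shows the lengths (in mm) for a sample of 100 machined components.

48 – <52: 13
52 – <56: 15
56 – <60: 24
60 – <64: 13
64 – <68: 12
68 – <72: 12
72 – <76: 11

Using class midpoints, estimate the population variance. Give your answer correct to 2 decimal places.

Midpoints: 50, 54, 58, 62, 66, 70, 74
n = 100, Σfm = 6104, mean = 61.0400
Σfm² = 378256
Σf(m − x̄)² = Σfm² − (Σfm)²/n = 378256 − 6104²/100 = 5667.8400
Population variance = 5667.8400 / 100 = 56.6784

56.68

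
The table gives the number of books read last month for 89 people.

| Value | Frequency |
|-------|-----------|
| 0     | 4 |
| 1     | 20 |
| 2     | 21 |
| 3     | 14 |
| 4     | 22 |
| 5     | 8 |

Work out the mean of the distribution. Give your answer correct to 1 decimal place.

Values: 0, 1, 2, 3, 4, 5
Σfx = 4×0 + 20×1 + 21×2 + 14×3 + 22×4 + 8×5 = 232
n = Σf = 89
Mean = 232 / 89 = 2.6067

2.6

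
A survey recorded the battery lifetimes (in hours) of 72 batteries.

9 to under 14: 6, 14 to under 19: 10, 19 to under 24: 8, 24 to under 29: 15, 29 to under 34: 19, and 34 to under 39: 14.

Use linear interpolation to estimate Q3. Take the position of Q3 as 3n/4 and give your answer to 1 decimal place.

32.9

Cumulative frequencies: 6, 16, 24, 39, 58, 72
n = 72; position = 3n/4 = 54.
This falls in the class 29 to under 34: L = 29, F = 39, f = 19, h = 5.
Upper quartile ≈ 29 + ((54 − 39) / 19) × 5 = 32.9474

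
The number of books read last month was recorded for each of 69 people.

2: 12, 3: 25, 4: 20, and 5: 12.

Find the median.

Cumulative frequencies: 12, 37, 57, 69
n = 69, so the median is the value in position (n+1)/2 = 35.
Position 35 falls at value 3.

3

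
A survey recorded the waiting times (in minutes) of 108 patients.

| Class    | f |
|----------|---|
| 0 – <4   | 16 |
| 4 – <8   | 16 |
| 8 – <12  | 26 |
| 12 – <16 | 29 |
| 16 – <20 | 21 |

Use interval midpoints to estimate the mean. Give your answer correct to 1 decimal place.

Midpoints: 2, 6, 10, 14, 18
Σfm = 16×2 + 16×6 + 26×10 + 29×14 + 21×18 = 1172
n = Σf = 108
Mean = 1172 / 108 = 10.8519

10.9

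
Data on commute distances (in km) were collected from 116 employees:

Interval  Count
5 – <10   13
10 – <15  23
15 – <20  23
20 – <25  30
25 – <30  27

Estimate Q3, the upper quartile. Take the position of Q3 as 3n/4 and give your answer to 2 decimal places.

24.67

Cumulative frequencies: 13, 36, 59, 89, 116
n = 116; position = 3n/4 = 87.
This falls in the class 20 – <25: L = 20, F = 59, f = 30, h = 5.
Upper quartile ≈ 20 + ((87 − 59) / 30) × 5 = 24.6667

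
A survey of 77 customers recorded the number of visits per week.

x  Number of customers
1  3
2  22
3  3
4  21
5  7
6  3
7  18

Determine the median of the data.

4

Cumulative frequencies: 3, 25, 28, 49, 56, 59, 77
n = 77, so the median is the value in position (n+1)/2 = 39.
Position 39 falls at value 4.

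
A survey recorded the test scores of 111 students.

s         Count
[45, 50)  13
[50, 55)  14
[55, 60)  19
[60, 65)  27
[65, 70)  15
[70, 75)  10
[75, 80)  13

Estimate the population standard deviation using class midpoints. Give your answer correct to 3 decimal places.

Midpoints: 47.5, 52.5, 57.5, 62.5, 67.5, 72.5, 77.5
n = 111, Σfm = 6877.5, mean = 61.9595
Σfm² = 435193.75
Σf(m − x̄)² = Σfm² − (Σfm)²/n = 435193.75 − 6877.5²/111 = 9067.5676
Population variance = 9067.5676 / 111 = 81.6898
Standard deviation = √81.6898 = 9.0382

9.038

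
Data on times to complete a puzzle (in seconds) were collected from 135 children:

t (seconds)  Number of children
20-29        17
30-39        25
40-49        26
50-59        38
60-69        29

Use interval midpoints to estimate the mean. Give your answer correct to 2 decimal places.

Midpoints: 24.5, 34.5, 44.5, 54.5, 64.5
Σfm = 17×24.5 + 25×34.5 + 26×44.5 + 38×54.5 + 29×64.5 = 6377.5
n = Σf = 135
Mean = 6377.5 / 135 = 47.2407

47.24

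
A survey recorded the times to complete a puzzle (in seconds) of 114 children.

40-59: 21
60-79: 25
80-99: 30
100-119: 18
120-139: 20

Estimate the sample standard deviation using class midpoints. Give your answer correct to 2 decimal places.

Midpoints: 49.5, 69.5, 89.5, 109.5, 129.5
n = 114, Σfm = 10023, mean = 87.9211
Σfm² = 963748.5
Σf(m − x̄)² = Σfm² − (Σfm)²/n = 963748.5 − 10023²/114 = 82515.7895
Sample variance = 82515.7895 / 113 = 730.2282
Standard deviation = √730.2282 = 27.0227

27.02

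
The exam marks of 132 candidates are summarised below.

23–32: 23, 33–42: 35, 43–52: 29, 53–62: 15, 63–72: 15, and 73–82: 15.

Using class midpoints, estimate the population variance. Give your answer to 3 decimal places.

254.838

Midpoints: 27.5, 37.5, 47.5, 57.5, 67.5, 77.5
n = 132, Σfm = 6360, mean = 48.1818
Σfm² = 340075
Σf(m − x̄)² = Σfm² − (Σfm)²/n = 340075 − 6360²/132 = 33638.6364
Population variance = 33638.6364 / 132 = 254.8382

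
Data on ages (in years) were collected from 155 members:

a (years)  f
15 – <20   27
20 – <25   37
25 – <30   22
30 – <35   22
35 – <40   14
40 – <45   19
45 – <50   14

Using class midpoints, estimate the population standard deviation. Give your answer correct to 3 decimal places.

Midpoints: 17.5, 22.5, 27.5, 32.5, 37.5, 42.5, 47.5
n = 155, Σfm = 4622.5, mean = 29.8226
Σfm² = 152468.75
Σf(m − x̄)² = Σfm² − (Σfm)²/n = 152468.75 − 4622.5²/155 = 14613.8710
Population variance = 14613.8710 / 155 = 94.2830
Standard deviation = √94.2830 = 9.7099

9.710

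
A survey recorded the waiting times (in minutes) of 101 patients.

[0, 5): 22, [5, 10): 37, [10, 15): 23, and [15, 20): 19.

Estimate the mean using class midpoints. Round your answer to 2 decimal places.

Midpoints: 2.5, 7.5, 12.5, 17.5
Σfm = 22×2.5 + 37×7.5 + 23×12.5 + 19×17.5 = 952.5
n = Σf = 101
Mean = 952.5 / 101 = 9.4307

9.43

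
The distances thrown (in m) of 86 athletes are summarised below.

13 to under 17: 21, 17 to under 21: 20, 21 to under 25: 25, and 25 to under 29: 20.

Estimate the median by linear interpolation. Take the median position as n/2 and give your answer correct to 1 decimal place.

21.3

Cumulative frequencies: 21, 41, 66, 86
n = 86; position = n/2 = 43.
This falls in the class 21 to under 25: L = 21, F = 41, f = 25, h = 4.
Median ≈ 21 + ((43 − 41) / 25) × 4 = 21.3200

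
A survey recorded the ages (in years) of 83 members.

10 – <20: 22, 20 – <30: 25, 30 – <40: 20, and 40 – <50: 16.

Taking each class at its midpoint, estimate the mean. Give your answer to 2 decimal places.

28.61

Midpoints: 15, 25, 35, 45
Σfm = 22×15 + 25×25 + 20×35 + 16×45 = 2375
n = Σf = 83
Mean = 2375 / 83 = 28.6145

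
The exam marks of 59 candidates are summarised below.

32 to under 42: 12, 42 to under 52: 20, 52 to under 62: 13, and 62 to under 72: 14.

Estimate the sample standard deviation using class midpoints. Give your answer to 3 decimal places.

Midpoints: 37, 47, 57, 67
n = 59, Σfm = 3063, mean = 51.9153
Σfm² = 165691
Σf(m − x̄)² = Σfm² − (Σfm)²/n = 165691 − 3063²/59 = 6674.5763
Sample variance = 6674.5763 / 58 = 115.0789
Standard deviation = √115.0789 = 10.7275

10.727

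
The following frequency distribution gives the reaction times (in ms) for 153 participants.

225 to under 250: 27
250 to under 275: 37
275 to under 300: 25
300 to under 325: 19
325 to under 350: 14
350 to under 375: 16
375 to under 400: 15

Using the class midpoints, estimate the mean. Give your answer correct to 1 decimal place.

298.0

Midpoints: 237.5, 262.5, 287.5, 312.5, 337.5, 362.5, 387.5
Σfm = 27×237.5 + 37×262.5 + 25×287.5 + 19×312.5 + 14×337.5 + 16×362.5 + 15×387.5 = 45587.5
n = Σf = 153
Mean = 45587.5 / 153 = 297.9575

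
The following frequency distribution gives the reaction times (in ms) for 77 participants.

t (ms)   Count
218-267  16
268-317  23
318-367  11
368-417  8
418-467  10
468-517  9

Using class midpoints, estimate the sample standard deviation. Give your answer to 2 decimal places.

84.29

Midpoints: 242.5, 292.5, 342.5, 392.5, 442.5, 492.5
n = 77, Σfm = 26372.5, mean = 342.5000
Σfm² = 9572581.25
Σf(m − x̄)² = Σfm² − (Σfm)²/n = 9572581.25 − 26372.5²/77 = 540000.0000
Sample variance = 540000.0000 / 76 = 7105.2632
Standard deviation = √7105.2632 = 84.2927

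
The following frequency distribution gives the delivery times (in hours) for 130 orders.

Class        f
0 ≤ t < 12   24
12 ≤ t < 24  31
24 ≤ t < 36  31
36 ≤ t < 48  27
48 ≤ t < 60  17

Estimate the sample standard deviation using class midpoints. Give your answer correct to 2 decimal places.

Midpoints: 6, 18, 30, 42, 54
n = 130, Σfm = 3684, mean = 28.3385
Σfm² = 136008
Σf(m − x̄)² = Σfm² − (Σfm)²/n = 136008 − 3684²/130 = 31609.1077
Sample variance = 31609.1077 / 129 = 245.0318
Standard deviation = √245.0318 = 15.6535

15.65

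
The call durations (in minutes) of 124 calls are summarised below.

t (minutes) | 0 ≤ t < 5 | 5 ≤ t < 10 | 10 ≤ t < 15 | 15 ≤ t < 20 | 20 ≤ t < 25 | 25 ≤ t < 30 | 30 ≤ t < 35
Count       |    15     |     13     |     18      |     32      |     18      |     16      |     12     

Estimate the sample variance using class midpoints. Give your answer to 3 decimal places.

80.270

Midpoints: 2.5, 7.5, 12.5, 17.5, 22.5, 27.5, 32.5
n = 124, Σfm = 2155, mean = 17.3790
Σfm² = 47325
Σf(m − x̄)² = Σfm² − (Σfm)²/n = 47325 − 2155²/124 = 9873.1855
Sample variance = 9873.1855 / 123 = 80.2698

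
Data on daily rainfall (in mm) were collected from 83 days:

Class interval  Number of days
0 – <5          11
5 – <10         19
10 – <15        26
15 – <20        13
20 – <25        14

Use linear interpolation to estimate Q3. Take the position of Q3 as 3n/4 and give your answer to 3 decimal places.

Cumulative frequencies: 11, 30, 56, 69, 83
n = 83; position = 3n/4 = 62.25.
This falls in the class 15 – <20: L = 15, F = 56, f = 13, h = 5.
Upper quartile ≈ 15 + ((62.25 − 56) / 13) × 5 = 17.4038

17.404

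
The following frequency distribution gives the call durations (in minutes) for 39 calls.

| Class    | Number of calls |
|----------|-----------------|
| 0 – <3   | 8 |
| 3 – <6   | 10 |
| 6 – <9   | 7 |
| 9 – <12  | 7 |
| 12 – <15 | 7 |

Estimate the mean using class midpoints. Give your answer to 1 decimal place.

7.1

Midpoints: 1.5, 4.5, 7.5, 10.5, 13.5
Σfm = 8×1.5 + 10×4.5 + 7×7.5 + 7×10.5 + 7×13.5 = 277.5
n = Σf = 39
Mean = 277.5 / 39 = 7.1154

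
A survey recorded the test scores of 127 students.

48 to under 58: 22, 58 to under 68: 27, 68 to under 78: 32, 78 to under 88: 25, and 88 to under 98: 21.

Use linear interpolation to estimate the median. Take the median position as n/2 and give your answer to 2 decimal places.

Cumulative frequencies: 22, 49, 81, 106, 127
n = 127; position = n/2 = 63.5.
This falls in the class 68 to under 78: L = 68, F = 49, f = 32, h = 10.
Median ≈ 68 + ((63.5 − 49) / 32) × 10 = 72.5312

72.53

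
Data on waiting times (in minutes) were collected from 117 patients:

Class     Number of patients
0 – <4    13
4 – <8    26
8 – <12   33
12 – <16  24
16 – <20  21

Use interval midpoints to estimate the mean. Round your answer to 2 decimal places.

Midpoints: 2, 6, 10, 14, 18
Σfm = 13×2 + 26×6 + 33×10 + 24×14 + 21×18 = 1226
n = Σf = 117
Mean = 1226 / 117 = 10.4786

10.48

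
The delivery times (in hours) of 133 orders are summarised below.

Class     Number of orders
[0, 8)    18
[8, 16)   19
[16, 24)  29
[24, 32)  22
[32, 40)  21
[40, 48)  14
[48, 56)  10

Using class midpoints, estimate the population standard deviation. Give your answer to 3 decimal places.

14.229

Midpoints: 4, 12, 20, 28, 36, 44, 52
n = 133, Σfm = 3388, mean = 25.4737
Σfm² = 113232
Σf(m − x̄)² = Σfm² − (Σfm)²/n = 113232 − 3388²/133 = 26927.1579
Population variance = 26927.1579 / 133 = 202.4598
Standard deviation = √202.4598 = 14.2288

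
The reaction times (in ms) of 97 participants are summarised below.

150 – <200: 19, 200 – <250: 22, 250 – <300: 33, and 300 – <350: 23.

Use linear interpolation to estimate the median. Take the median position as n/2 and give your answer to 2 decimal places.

261.36

Cumulative frequencies: 19, 41, 74, 97
n = 97; position = n/2 = 48.5.
This falls in the class 250 – <300: L = 250, F = 41, f = 33, h = 50.
Median ≈ 250 + ((48.5 − 41) / 33) × 50 = 261.3636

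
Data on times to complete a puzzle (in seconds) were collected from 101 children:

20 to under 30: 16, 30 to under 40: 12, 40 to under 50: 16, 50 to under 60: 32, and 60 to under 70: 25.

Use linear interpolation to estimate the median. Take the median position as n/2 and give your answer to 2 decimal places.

Cumulative frequencies: 16, 28, 44, 76, 101
n = 101; position = n/2 = 50.5.
This falls in the class 50 to under 60: L = 50, F = 44, f = 32, h = 10.
Median ≈ 50 + ((50.5 − 44) / 32) × 10 = 52.0312

52.03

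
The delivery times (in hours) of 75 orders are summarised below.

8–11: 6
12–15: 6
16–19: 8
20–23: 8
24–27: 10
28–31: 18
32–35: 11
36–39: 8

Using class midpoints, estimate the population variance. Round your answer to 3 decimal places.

Midpoints: 9.5, 13.5, 17.5, 21.5, 25.5, 29.5, 33.5, 37.5
n = 75, Σfm = 1904.5, mean = 25.3933
Σfm² = 53544.75
Σf(m − x̄)² = Σfm² − (Σfm)²/n = 53544.75 − 1904.5²/75 = 5183.1467
Population variance = 5183.1467 / 75 = 69.1086

69.109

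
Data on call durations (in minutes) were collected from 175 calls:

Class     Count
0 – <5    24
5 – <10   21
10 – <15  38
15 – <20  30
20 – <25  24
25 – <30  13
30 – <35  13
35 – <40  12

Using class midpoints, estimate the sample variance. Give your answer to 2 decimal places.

Midpoints: 2.5, 7.5, 12.5, 17.5, 22.5, 27.5, 32.5, 37.5
n = 175, Σfm = 2987.5, mean = 17.0714
Σfm² = 69043.75
Σf(m − x̄)² = Σfm² − (Σfm)²/n = 69043.75 − 2987.5²/175 = 18042.8571
Sample variance = 18042.8571 / 174 = 103.6946

103.69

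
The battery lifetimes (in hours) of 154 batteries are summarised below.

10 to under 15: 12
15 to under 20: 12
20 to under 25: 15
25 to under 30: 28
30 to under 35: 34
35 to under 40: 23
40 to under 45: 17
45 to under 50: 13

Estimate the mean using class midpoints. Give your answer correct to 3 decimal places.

Midpoints: 12.5, 17.5, 22.5, 27.5, 32.5, 37.5, 42.5, 47.5
Σfm = 12×12.5 + 12×17.5 + 15×22.5 + 28×27.5 + 34×32.5 + 23×37.5 + 17×42.5 + 13×47.5 = 4775
n = Σf = 154
Mean = 4775 / 154 = 31.0065

31.006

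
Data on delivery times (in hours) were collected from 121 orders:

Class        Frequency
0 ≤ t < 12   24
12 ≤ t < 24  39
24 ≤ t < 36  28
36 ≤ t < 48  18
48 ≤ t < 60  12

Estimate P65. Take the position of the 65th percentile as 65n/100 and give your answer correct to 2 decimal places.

Cumulative frequencies: 24, 63, 91, 109, 121
n = 121; position = 65n/100 = 78.65.
This falls in the class 24 ≤ t < 36: L = 24, F = 63, f = 28, h = 12.
65th percentile ≈ 24 + ((78.65 − 63) / 28) × 12 = 30.7071

30.71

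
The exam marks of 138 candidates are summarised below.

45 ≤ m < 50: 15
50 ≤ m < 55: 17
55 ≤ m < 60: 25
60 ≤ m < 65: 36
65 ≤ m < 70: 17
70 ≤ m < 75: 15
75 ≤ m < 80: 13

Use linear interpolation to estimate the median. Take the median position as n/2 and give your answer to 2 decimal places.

Cumulative frequencies: 15, 32, 57, 93, 110, 125, 138
n = 138; position = n/2 = 69.
This falls in the class 60 ≤ m < 65: L = 60, F = 57, f = 36, h = 5.
Median ≈ 60 + ((69 − 57) / 36) × 5 = 61.6667

61.67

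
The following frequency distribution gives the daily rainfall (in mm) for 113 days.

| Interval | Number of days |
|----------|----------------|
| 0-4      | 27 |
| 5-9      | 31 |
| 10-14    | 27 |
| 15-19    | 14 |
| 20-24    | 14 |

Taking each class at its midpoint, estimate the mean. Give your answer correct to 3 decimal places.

Midpoints: 2, 7, 12, 17, 22
Σfm = 27×2 + 31×7 + 27×12 + 14×17 + 14×22 = 1141
n = Σf = 113
Mean = 1141 / 113 = 10.0973

10.097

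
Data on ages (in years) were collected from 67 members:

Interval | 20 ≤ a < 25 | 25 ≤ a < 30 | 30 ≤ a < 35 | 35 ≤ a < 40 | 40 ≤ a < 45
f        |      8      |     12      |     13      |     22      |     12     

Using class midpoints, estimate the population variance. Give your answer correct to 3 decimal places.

Midpoints: 22.5, 27.5, 32.5, 37.5, 42.5
n = 67, Σfm = 2267.5, mean = 33.8433
Σfm² = 79468.75
Σf(m − x̄)² = Σfm² − (Σfm)²/n = 79468.75 − 2267.5²/67 = 2729.1045
Population variance = 2729.1045 / 67 = 40.7329

40.733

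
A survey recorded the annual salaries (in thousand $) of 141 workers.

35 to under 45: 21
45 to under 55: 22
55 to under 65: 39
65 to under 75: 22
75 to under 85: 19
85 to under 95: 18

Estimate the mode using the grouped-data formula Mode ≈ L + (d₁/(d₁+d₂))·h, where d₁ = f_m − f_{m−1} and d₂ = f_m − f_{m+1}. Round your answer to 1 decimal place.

60.0

Modal class: 55 to under 65 (highest frequency 39).
d₁ = 39 − 22 = 17, d₂ = 39 − 22 = 17
Mode ≈ 55 + (17/(17+17)) × 10 = 55 + 5.0000 = 60.0000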